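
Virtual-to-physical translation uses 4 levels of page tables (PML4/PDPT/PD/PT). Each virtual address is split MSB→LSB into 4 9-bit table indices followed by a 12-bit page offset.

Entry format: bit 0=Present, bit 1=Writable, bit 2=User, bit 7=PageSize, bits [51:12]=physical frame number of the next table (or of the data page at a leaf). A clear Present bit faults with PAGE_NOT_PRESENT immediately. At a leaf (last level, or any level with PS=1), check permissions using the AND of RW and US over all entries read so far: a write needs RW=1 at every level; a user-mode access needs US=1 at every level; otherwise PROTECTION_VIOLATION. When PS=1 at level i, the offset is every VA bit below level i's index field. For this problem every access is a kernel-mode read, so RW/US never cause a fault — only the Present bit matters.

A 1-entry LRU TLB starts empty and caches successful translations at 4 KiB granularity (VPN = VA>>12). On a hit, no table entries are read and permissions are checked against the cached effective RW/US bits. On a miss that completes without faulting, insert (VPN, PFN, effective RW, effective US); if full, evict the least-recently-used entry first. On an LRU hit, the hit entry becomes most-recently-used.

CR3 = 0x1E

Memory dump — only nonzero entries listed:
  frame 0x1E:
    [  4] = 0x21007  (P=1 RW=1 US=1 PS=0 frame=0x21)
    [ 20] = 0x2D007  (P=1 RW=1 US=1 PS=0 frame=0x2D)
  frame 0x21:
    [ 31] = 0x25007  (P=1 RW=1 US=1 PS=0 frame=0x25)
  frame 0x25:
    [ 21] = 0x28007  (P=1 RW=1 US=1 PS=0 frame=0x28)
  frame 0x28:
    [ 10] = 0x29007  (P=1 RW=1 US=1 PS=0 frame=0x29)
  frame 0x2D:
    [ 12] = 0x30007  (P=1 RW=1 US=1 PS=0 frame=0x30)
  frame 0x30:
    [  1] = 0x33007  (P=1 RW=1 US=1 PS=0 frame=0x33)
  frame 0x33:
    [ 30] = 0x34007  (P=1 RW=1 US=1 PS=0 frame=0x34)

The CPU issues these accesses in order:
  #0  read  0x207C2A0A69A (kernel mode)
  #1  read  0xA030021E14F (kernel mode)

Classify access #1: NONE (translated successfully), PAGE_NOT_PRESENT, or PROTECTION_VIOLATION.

Per-access translation:
#0 VA=0x207C2A0A69A (r,kernel):
  L0 @0x1E[4] → 0x21007  P=1,RW=1,US=1,PS=0
  L1 @0x21[31] → 0x25007  P=1,RW=1,US=1,PS=0
  L2 @0x25[21] → 0x28007  P=1,RW=1,US=1,PS=0
  L3 @0x28[10] → 0x29007  P=1,RW=1,US=1,PS=0
  ⇒ phys 0x2969A  [4 reads]
#1 VA=0xA030021E14F (r,kernel):
  L0 @0x1E[20] → 0x2D007  P=1,RW=1,US=1,PS=0
  L1 @0x2D[12] → 0x30007  P=1,RW=1,US=1,PS=0
  L2 @0x30[1] → 0x33007  P=1,RW=1,US=1,PS=0
  L3 @0x33[30] → 0x34007  P=1,RW=1,US=1,PS=0
  ⇒ phys 0x3414F  [4 reads]

Access #1 fault: NONE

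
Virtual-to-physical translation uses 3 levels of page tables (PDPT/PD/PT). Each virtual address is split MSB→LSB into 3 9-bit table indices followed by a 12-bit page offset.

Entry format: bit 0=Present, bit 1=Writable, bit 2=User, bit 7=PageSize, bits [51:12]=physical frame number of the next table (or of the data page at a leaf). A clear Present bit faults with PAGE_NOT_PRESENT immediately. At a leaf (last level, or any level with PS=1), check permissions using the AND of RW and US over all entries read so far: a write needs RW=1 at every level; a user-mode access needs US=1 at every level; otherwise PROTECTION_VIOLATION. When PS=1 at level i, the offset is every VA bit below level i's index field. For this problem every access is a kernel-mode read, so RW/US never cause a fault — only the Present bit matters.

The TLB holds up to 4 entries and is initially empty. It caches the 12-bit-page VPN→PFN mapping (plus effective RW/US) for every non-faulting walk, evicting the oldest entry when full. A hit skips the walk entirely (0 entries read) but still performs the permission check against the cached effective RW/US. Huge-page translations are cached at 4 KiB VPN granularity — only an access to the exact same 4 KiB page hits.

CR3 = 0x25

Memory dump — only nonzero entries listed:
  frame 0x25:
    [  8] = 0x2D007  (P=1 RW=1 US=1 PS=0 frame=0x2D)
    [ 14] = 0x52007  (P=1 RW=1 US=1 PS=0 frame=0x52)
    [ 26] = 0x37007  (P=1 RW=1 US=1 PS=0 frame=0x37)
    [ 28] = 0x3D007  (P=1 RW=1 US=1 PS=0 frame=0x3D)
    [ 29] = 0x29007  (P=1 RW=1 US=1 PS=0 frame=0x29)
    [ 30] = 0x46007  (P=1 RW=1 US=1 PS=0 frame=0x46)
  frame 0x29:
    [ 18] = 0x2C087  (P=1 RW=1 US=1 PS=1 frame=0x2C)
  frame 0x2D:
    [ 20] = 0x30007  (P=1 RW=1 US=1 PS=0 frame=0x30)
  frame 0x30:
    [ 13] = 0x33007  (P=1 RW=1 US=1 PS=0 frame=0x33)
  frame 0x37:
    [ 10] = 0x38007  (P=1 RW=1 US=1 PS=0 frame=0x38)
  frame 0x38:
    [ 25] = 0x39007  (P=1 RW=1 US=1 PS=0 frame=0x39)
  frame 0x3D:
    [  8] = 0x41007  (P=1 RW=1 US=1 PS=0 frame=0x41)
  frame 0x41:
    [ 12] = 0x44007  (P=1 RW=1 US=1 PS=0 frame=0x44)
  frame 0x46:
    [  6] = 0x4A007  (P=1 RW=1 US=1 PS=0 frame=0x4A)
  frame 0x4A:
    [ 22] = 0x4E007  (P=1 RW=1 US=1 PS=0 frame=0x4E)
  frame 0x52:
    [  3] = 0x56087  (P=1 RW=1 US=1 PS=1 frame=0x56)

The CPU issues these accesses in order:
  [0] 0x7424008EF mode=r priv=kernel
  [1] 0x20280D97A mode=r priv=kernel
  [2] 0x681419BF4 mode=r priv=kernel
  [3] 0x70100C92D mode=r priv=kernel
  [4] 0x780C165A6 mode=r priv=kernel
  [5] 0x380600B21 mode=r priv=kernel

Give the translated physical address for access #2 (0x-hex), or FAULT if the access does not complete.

Per-access translation:
#0 VA=0x7424008EF (r,kernel):
  L0: frame=0x25 idx=29 entry=0x29007 [P=1 RW=1 US=1 PS=0]
  L1: frame=0x29 idx=18 entry=0x2C087 [P=1 RW=1 US=1 PS=1]
  ⇒ phys 0x2C8EF (huge @L1)  [2 reads]
#1 VA=0x20280D97A (r,kernel):
  L0: frame=0x25 idx=8 entry=0x2D007 [P=1 RW=1 US=1 PS=0]
  L1: frame=0x2D idx=20 entry=0x30007 [P=1 RW=1 US=1 PS=0]
  L2: frame=0x30 idx=13 entry=0x33007 [P=1 RW=1 US=1 PS=0]
  ⇒ phys 0x3397A  [3 reads]
#2 VA=0x681419BF4 (r,kernel):
  L0: frame=0x25 idx=26 entry=0x37007 [P=1 RW=1 US=1 PS=0]
  L1: frame=0x37 idx=10 entry=0x38007 [P=1 RW=1 US=1 PS=0]
  L2: frame=0x38 idx=25 entry=0x39007 [P=1 RW=1 US=1 PS=0]
  ⇒ phys 0x39BF4  [3 reads]
#3 VA=0x70100C92D (r,kernel):
  L0: frame=0x25 idx=28 entry=0x3D007 [P=1 RW=1 US=1 PS=0]
  L1: frame=0x3D idx=8 entry=0x41007 [P=1 RW=1 US=1 PS=0]
  L2: frame=0x41 idx=12 entry=0x44007 [P=1 RW=1 US=1 PS=0]
  ⇒ phys 0x4492D  [3 reads]
#4 VA=0x780C165A6 (r,kernel):
  L0: frame=0x25 idx=30 entry=0x46007 [P=1 RW=1 US=1 PS=0]
  L1: frame=0x46 idx=6 entry=0x4A007 [P=1 RW=1 US=1 PS=0]
  L2: frame=0x4A idx=22 entry=0x4E007 [P=1 RW=1 US=1 PS=0]
  ⇒ phys 0x4E5A6  [3 reads]
#5 VA=0x380600B21 (r,kernel):
  L0: frame=0x25 idx=14 entry=0x52007 [P=1 RW=1 US=1 PS=0]
  L1: frame=0x52 idx=3 entry=0x56087 [P=1 RW=1 US=1 PS=1]
  ⇒ phys 0x56B21 (huge @L1)  [2 reads]

Access #2 PA: 0x39BF4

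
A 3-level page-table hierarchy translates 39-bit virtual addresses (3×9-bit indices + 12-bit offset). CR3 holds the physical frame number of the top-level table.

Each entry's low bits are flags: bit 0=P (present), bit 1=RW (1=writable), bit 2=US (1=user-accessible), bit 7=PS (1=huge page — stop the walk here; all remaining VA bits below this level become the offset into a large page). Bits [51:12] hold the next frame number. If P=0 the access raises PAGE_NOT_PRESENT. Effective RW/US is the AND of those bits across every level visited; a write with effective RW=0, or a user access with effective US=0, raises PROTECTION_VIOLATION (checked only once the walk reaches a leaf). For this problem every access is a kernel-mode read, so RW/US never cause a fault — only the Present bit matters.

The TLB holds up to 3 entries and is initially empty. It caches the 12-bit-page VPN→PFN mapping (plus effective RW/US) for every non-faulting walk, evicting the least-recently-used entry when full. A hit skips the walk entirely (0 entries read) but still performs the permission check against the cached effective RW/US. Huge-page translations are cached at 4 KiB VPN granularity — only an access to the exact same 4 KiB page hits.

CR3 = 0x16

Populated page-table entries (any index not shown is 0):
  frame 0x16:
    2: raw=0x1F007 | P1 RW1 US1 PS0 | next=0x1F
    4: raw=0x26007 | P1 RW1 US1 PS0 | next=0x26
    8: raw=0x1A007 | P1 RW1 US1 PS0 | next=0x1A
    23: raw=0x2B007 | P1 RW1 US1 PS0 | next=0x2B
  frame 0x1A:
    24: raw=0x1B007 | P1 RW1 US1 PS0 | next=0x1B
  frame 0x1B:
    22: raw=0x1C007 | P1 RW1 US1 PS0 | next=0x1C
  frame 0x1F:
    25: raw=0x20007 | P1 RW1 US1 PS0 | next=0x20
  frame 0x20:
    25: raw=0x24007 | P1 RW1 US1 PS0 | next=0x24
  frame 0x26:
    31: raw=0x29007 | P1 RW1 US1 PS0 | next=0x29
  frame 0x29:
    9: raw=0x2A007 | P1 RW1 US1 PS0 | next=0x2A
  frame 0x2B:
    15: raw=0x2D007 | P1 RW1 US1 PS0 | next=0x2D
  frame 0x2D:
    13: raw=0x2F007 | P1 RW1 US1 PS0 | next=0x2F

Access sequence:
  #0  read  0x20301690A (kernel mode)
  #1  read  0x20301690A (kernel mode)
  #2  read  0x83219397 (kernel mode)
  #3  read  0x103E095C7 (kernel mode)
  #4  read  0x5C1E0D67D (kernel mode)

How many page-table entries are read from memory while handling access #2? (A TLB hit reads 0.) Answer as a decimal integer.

Per-access translation:
#0 VA=0x20301690A (r,kernel):
  [0] read 0x16 idx=8: raw=0x1A007 flags P=1 W=1 U=1 S=0
  [1] read 0x1A idx=24: raw=0x1B007 flags P=1 W=1 U=1 S=0
  [2] read 0x1B idx=22: raw=0x1C007 flags P=1 W=1 U=1 S=0
  ✓ 0x1C90A  — 3 lookups
#1 VA=0x20301690A (r,kernel):
  TLB hit vpn=0x203016 → PA=0x1C90A
#2 VA=0x83219397 (r,kernel):
  [0] read 0x16 idx=2: raw=0x1F007 flags P=1 W=1 U=1 S=0
  [1] read 0x1F idx=25: raw=0x20007 flags P=1 W=1 U=1 S=0
  [2] read 0x20 idx=25: raw=0x24007 flags P=1 W=1 U=1 S=0
  ✓ 0x24397  — 3 lookups
#3 VA=0x103E095C7 (r,kernel):
  [0] read 0x16 idx=4: raw=0x26007 flags P=1 W=1 U=1 S=0
  [1] read 0x26 idx=31: raw=0x29007 flags P=1 W=1 U=1 S=0
  [2] read 0x29 idx=9: raw=0x2A007 flags P=1 W=1 U=1 S=0
  ✓ 0x2A5C7  — 3 lookups
#4 VA=0x5C1E0D67D (r,kernel):
  [0] read 0x16 idx=23: raw=0x2B007 flags P=1 W=1 U=1 S=0
  [1] read 0x2B idx=15: raw=0x2D007 flags P=1 W=1 U=1 S=0
  [2] read 0x2D idx=13: raw=0x2F007 flags P=1 W=1 U=1 S=0
  ✓ 0x2F67D  — 3 lookups

Entries read for #2: 3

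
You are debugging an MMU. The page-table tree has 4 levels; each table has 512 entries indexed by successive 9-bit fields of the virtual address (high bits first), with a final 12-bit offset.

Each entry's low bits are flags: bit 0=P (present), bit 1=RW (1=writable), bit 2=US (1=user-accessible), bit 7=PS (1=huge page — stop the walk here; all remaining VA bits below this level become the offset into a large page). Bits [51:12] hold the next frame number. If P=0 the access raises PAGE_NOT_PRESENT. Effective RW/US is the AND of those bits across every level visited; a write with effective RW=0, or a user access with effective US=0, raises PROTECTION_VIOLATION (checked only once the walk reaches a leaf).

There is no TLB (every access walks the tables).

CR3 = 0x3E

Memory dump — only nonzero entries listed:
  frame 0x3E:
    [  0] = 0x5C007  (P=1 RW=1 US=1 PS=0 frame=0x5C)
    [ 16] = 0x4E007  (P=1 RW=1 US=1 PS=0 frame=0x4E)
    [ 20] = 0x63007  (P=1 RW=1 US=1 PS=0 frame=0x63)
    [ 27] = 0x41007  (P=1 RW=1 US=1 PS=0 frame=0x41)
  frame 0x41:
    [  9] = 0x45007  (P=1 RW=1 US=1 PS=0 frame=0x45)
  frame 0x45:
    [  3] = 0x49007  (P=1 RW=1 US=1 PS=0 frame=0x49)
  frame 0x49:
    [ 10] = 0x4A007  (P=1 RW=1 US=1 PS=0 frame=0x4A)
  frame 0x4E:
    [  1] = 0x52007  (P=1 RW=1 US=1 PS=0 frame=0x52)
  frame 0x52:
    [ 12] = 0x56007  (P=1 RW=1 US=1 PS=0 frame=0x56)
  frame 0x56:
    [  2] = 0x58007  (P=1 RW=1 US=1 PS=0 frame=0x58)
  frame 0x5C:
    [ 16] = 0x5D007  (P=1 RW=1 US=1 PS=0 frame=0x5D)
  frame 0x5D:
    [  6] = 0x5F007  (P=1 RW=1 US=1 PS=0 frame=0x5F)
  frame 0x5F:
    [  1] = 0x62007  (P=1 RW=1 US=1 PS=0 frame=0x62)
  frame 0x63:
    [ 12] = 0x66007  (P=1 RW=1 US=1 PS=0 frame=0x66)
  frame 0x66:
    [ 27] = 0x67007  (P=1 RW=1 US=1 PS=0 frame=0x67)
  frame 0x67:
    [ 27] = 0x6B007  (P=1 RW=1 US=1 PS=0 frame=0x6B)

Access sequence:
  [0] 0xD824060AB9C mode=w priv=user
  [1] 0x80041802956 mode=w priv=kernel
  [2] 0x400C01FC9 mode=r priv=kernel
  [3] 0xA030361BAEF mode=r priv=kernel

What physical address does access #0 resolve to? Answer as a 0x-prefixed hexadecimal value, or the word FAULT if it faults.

Per-access translation:
#0 VA=0xD824060AB9C (w,user):
  L0 @0x3E[27] → 0x41007  P=1,RW=1,US=1,PS=0
  L1 @0x41[9] → 0x45007  P=1,RW=1,US=1,PS=0
  L2 @0x45[3] → 0x49007  P=1,RW=1,US=1,PS=0
  L3 @0x49[10] → 0x4A007  P=1,RW=1,US=1,PS=0
  ⇒ phys 0x4AB9C  [4 reads]
#1 VA=0x80041802956 (w,kernel):
  L0 @0x3E[16] → 0x4E007  P=1,RW=1,US=1,PS=0
  L1 @0x4E[1] → 0x52007  P=1,RW=1,US=1,PS=0
  L2 @0x52[12] → 0x56007  P=1,RW=1,US=1,PS=0
  L3 @0x56[2] → 0x58007  P=1,RW=1,US=1,PS=0
  ⇒ phys 0x58956  [4 reads]
#2 VA=0x400C01FC9 (r,kernel):
  L0 @0x3E[0] → 0x5C007  P=1,RW=1,US=1,PS=0
  L1 @0x5C[16] → 0x5D007  P=1,RW=1,US=1,PS=0
  L2 @0x5D[6] → 0x5F007  P=1,RW=1,US=1,PS=0
  L3 @0x5F[1] → 0x62007  P=1,RW=1,US=1,PS=0
  ⇒ phys 0x62FC9  [4 reads]
#3 VA=0xA030361BAEF (r,kernel):
  L0 @0x3E[20] → 0x63007  P=1,RW=1,US=1,PS=0
  L1 @0x63[12] → 0x66007  P=1,RW=1,US=1,PS=0
  L2 @0x66[27] → 0x67007  P=1,RW=1,US=1,PS=0
  L3 @0x67[27] → 0x6B007  P=1,RW=1,US=1,PS=0
  ⇒ phys 0x6BAEF  [4 reads]

Access #0 PA: 0x4AB9C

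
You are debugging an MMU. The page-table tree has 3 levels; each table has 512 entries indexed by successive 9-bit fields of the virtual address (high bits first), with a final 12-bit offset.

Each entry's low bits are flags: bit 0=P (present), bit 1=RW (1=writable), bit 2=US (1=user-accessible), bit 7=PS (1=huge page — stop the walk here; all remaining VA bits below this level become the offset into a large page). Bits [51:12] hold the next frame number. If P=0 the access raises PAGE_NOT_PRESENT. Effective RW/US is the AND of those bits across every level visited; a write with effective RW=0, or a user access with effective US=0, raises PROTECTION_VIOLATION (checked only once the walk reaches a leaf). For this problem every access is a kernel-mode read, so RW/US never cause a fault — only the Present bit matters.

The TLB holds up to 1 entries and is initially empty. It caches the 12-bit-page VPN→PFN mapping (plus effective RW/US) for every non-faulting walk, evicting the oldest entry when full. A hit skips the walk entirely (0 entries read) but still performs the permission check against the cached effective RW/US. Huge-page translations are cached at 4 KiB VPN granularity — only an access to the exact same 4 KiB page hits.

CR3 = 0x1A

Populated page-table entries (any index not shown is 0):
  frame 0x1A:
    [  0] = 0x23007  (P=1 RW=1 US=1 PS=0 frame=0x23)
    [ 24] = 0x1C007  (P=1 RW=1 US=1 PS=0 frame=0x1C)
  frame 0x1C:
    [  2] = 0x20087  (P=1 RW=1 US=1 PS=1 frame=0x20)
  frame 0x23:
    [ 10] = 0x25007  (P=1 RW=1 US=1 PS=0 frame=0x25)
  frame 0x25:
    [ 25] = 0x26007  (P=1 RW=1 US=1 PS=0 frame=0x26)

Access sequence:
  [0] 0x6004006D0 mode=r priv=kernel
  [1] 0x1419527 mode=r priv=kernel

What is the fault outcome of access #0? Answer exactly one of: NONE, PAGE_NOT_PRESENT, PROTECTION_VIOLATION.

Per-access translation:
#0 VA=0x6004006D0 (r,kernel):
  [0] read 0x1A idx=24: raw=0x1C007 flags P=1 W=1 U=1 S=0
  [1] read 0x1C idx=2: raw=0x20087 flags P=1 W=1 U=1 S=1
  → PA=0x206D0 (huge @L1)  (2 entries read)
#1 VA=0x1419527 (r,kernel):
  [0] read 0x1A idx=0: raw=0x23007 flags P=1 W=1 U=1 S=0
  [1] read 0x23 idx=10: raw=0x25007 flags P=1 W=1 U=1 S=0
  [2] read 0x25 idx=25: raw=0x26007 flags P=1 W=1 U=1 S=0
  → PA=0x26527  (3 entries read)

Access #0 fault: NONE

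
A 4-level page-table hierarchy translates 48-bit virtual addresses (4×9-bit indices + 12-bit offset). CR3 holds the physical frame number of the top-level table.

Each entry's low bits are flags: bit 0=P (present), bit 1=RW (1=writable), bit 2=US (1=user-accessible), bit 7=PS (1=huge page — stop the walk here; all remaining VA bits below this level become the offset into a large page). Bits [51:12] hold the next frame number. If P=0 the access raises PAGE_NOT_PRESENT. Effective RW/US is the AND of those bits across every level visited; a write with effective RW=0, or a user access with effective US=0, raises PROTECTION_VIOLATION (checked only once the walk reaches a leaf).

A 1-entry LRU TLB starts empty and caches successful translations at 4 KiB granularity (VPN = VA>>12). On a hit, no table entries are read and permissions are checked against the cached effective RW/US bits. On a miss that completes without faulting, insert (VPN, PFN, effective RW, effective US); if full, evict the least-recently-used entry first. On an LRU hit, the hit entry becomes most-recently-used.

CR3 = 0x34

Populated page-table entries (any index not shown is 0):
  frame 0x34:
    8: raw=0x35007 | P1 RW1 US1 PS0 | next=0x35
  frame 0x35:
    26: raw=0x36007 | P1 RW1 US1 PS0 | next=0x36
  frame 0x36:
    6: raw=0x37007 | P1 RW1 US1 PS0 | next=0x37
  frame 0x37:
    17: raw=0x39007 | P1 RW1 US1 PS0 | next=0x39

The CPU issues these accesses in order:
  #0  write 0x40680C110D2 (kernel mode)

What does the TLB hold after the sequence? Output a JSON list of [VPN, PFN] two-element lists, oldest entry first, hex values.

Walk each access:
#0 VA=0x40680C110D2 (w,kernel):
  lvl0: tbl 0x34, slot 8 ⇒ 0x35007 (P1/RW1/US1/PS0)
  lvl1: tbl 0x35, slot 26 ⇒ 0x36007 (P1/RW1/US1/PS0)
  lvl2: tbl 0x36, slot 6 ⇒ 0x37007 (P1/RW1/US1/PS0)
  lvl3: tbl 0x37, slot 17 ⇒ 0x39007 (P1/RW1/US1/PS0)
  ✓ 0x390D2  — 4 lookups

TLB: [["0x40680C11", "0x39"]]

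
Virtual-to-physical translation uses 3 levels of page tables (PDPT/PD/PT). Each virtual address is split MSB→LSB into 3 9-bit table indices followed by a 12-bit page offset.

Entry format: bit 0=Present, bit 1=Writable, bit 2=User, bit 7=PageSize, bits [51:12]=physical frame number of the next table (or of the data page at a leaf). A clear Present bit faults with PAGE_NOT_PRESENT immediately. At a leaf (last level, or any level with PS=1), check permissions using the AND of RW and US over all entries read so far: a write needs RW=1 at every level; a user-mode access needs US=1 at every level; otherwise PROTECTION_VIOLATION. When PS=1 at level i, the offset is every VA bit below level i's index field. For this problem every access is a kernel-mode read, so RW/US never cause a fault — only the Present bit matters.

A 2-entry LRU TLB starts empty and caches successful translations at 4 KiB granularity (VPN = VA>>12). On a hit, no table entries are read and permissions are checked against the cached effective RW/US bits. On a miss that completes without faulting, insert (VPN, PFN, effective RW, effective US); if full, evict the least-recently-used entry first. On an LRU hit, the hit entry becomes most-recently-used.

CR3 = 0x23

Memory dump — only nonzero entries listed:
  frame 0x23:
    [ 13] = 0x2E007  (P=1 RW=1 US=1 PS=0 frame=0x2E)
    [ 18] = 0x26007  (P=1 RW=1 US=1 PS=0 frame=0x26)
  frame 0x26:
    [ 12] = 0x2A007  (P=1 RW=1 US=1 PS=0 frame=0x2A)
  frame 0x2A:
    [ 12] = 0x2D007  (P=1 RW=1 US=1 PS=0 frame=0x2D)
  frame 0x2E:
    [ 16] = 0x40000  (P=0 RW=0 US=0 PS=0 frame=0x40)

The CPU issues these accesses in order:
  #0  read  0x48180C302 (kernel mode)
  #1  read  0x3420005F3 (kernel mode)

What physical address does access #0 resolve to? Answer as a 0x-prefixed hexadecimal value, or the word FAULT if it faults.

Walk each access:
#0 VA=0x48180C302 (r,kernel):
  L0: frame=0x23 idx=18 entry=0x26007 [P=1 RW=1 US=1 PS=0]
  L1: frame=0x26 idx=12 entry=0x2A007 [P=1 RW=1 US=1 PS=0]
  L2: frame=0x2A idx=12 entry=0x2D007 [P=1 RW=1 US=1 PS=0]
  → PA=0x2D302  (3 entries read)
#1 VA=0x3420005F3 (r,kernel):
  L0: frame=0x23 idx=13 entry=0x2E007 [P=1 RW=1 US=1 PS=0]
  L1: frame=0x2E idx=16 entry=0x40000 [P=0 RW=0 US=0 PS=0]
  → PAGE_NOT_PRESENT  (2 entries read)

Access #0 PA: 0x2D302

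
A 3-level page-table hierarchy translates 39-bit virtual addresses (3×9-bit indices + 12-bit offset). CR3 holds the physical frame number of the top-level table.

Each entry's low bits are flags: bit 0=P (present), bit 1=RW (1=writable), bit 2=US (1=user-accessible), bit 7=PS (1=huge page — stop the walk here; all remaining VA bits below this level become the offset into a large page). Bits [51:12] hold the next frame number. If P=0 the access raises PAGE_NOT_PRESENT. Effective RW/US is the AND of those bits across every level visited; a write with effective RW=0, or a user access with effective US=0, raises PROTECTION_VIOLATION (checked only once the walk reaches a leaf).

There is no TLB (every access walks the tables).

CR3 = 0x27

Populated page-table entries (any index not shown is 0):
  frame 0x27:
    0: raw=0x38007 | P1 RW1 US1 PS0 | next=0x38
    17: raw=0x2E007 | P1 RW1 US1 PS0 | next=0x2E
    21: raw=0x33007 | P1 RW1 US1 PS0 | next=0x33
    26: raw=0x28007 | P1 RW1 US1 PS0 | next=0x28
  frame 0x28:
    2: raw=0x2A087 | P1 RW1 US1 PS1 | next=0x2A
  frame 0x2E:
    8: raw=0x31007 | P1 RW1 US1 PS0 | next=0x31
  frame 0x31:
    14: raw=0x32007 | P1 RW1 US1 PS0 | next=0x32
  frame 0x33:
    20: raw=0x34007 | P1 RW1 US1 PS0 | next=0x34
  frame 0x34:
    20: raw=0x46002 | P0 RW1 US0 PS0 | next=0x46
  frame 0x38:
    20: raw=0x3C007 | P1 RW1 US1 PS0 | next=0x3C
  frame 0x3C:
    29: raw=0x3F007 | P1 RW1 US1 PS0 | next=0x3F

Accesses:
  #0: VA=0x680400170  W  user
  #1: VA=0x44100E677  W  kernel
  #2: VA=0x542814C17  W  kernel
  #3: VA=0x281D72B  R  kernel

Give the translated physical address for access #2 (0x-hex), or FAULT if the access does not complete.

Per-access translation:
#0 VA=0x680400170 (w,user):
  L0 @0x27[26] → 0x28007  P=1,RW=1,US=1,PS=0
  L1 @0x28[2] → 0x2A087  P=1,RW=1,US=1,PS=1
  ⇒ phys 0x2A170 (huge @L1)  [2 reads]
#1 VA=0x44100E677 (w,kernel):
  L0 @0x27[17] → 0x2E007  P=1,RW=1,US=1,PS=0
  L1 @0x2E[8] → 0x31007  P=1,RW=1,US=1,PS=0
  L2 @0x31[14] → 0x32007  P=1,RW=1,US=1,PS=0
  ⇒ phys 0x32677  [3 reads]
#2 VA=0x542814C17 (w,kernel):
  L0 @0x27[21] → 0x33007  P=1,RW=1,US=1,PS=0
  L1 @0x33[20] → 0x34007  P=1,RW=1,US=1,PS=0
  L2 @0x34[20] → 0x46002  P=0,RW=1,US=0,PS=0
  → PAGE_NOT_PRESENT  (3 entries read)
#3 VA=0x281D72B (r,kernel):
  L0 @0x27[0] → 0x38007  P=1,RW=1,US=1,PS=0
  L1 @0x38[20] → 0x3C007  P=1,RW=1,US=1,PS=0
  L2 @0x3C[29] → 0x3F007  P=1,RW=1,US=1,PS=0
  ⇒ phys 0x3F72B  [3 reads]

Access #2 PA: FAULT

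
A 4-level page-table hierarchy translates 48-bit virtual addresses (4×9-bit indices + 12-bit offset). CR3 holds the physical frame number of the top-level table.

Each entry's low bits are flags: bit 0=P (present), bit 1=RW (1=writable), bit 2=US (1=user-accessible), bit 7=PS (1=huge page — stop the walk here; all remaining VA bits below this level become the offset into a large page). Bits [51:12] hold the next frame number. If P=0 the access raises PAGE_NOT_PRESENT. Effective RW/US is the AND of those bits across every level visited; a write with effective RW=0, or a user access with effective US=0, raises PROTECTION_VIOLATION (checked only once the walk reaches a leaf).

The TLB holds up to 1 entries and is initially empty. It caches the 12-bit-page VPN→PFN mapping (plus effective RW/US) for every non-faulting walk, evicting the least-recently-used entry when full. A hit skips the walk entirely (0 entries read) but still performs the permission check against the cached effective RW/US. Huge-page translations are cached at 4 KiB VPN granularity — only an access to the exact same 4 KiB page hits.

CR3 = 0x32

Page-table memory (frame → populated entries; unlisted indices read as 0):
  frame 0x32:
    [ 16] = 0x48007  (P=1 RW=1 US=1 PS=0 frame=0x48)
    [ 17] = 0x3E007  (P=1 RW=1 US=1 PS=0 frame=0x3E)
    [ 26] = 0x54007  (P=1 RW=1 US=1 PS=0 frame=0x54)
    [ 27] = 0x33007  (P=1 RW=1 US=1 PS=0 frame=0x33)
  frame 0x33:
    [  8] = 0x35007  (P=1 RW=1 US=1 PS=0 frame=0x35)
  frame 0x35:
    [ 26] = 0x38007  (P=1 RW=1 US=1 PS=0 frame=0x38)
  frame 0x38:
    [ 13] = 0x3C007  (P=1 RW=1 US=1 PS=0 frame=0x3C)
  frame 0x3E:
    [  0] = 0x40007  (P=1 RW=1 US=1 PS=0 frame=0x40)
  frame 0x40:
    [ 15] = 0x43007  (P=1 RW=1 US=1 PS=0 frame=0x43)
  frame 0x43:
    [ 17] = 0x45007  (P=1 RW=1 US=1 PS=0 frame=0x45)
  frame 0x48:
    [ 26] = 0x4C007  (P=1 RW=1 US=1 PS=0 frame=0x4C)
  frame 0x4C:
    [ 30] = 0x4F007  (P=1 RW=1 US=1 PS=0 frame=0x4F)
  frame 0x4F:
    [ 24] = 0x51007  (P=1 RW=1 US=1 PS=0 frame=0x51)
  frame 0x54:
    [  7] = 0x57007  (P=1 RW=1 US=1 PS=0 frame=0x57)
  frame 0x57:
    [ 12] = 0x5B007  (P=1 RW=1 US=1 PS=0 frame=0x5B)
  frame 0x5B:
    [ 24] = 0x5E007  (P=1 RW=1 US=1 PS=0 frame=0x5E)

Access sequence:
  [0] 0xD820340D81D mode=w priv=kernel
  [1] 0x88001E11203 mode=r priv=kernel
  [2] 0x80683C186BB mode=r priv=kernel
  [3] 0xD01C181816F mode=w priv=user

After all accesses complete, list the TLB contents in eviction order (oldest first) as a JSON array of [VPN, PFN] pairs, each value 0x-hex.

Trace:
#0 VA=0xD820340D81D (w,kernel):
  L0: frame=0x32 idx=27 entry=0x33007 [P=1 RW=1 US=1 PS=0]
  L1: frame=0x33 idx=8 entry=0x35007 [P=1 RW=1 US=1 PS=0]
  L2: frame=0x35 idx=26 entry=0x38007 [P=1 RW=1 US=1 PS=0]
  L3: frame=0x38 idx=13 entry=0x3C007 [P=1 RW=1 US=1 PS=0]
  ✓ 0x3C81D  — 4 lookups
#1 VA=0x88001E11203 (r,kernel):
  L0: frame=0x32 idx=17 entry=0x3E007 [P=1 RW=1 US=1 PS=0]
  L1: frame=0x3E idx=0 entry=0x40007 [P=1 RW=1 US=1 PS=0]
  L2: frame=0x40 idx=15 entry=0x43007 [P=1 RW=1 US=1 PS=0]
  L3: frame=0x43 idx=17 entry=0x45007 [P=1 RW=1 US=1 PS=0]
  ✓ 0x45203  — 4 lookups
#2 VA=0x80683C186BB (r,kernel):
  L0: frame=0x32 idx=16 entry=0x48007 [P=1 RW=1 US=1 PS=0]
  L1: frame=0x48 idx=26 entry=0x4C007 [P=1 RW=1 US=1 PS=0]
  L2: frame=0x4C idx=30 entry=0x4F007 [P=1 RW=1 US=1 PS=0]
  L3: frame=0x4F idx=24 entry=0x51007 [P=1 RW=1 US=1 PS=0]
  ✓ 0x516BB  — 4 lookups
#3 VA=0xD01C181816F (w,user):
  L0: frame=0x32 idx=26 entry=0x54007 [P=1 RW=1 US=1 PS=0]
  L1: frame=0x54 idx=7 entry=0x57007 [P=1 RW=1 US=1 PS=0]
  L2: frame=0x57 idx=12 entry=0x5B007 [P=1 RW=1 US=1 PS=0]
  L3: frame=0x5B idx=24 entry=0x5E007 [P=1 RW=1 US=1 PS=0]
  ✓ 0x5E16F  — 4 lookups

TLB: [["0xD01C1818", "0x5E"]]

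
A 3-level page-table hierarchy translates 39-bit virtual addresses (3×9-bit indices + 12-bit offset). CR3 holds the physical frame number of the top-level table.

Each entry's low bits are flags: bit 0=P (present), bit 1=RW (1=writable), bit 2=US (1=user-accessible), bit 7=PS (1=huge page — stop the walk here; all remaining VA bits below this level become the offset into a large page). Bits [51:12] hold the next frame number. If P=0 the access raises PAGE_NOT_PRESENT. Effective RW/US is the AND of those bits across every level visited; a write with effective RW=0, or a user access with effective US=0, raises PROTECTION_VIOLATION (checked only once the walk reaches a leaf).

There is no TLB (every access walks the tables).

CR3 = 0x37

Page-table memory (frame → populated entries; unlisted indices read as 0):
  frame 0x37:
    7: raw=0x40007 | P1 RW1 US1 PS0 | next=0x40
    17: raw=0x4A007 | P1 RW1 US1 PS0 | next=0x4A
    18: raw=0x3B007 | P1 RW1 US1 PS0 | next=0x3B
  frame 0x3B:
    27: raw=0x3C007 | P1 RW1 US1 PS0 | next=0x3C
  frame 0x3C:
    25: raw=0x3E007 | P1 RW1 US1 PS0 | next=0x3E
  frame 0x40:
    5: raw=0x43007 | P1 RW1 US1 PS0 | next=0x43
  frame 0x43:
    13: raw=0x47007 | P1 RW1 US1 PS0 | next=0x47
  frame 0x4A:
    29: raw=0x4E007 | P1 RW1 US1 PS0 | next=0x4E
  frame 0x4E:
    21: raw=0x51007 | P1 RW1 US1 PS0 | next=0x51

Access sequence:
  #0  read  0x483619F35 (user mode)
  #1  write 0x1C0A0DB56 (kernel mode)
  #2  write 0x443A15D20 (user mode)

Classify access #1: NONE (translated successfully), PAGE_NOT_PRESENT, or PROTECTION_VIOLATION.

Trace:
#0 VA=0x483619F35 (r,user):
  L0 @0x37[18] → 0x3B007  P=1,RW=1,US=1,PS=0
  L1 @0x3B[27] → 0x3C007  P=1,RW=1,US=1,PS=0
  L2 @0x3C[25] → 0x3E007  P=1,RW=1,US=1,PS=0
  ⇒ phys 0x3EF35  [3 reads]
#1 VA=0x1C0A0DB56 (w,kernel):
  L0 @0x37[7] → 0x40007  P=1,RW=1,US=1,PS=0
  L1 @0x40[5] → 0x43007  P=1,RW=1,US=1,PS=0
  L2 @0x43[13] → 0x47007  P=1,RW=1,US=1,PS=0
  ⇒ phys 0x47B56  [3 reads]
#2 VA=0x443A15D20 (w,user):
  L0 @0x37[17] → 0x4A007  P=1,RW=1,US=1,PS=0
  L1 @0x4A[29] → 0x4E007  P=1,RW=1,US=1,PS=0
  L2 @0x4E[21] → 0x51007  P=1,RW=1,US=1,PS=0
  ⇒ phys 0x51D20  [3 reads]

Access #1 fault: NONE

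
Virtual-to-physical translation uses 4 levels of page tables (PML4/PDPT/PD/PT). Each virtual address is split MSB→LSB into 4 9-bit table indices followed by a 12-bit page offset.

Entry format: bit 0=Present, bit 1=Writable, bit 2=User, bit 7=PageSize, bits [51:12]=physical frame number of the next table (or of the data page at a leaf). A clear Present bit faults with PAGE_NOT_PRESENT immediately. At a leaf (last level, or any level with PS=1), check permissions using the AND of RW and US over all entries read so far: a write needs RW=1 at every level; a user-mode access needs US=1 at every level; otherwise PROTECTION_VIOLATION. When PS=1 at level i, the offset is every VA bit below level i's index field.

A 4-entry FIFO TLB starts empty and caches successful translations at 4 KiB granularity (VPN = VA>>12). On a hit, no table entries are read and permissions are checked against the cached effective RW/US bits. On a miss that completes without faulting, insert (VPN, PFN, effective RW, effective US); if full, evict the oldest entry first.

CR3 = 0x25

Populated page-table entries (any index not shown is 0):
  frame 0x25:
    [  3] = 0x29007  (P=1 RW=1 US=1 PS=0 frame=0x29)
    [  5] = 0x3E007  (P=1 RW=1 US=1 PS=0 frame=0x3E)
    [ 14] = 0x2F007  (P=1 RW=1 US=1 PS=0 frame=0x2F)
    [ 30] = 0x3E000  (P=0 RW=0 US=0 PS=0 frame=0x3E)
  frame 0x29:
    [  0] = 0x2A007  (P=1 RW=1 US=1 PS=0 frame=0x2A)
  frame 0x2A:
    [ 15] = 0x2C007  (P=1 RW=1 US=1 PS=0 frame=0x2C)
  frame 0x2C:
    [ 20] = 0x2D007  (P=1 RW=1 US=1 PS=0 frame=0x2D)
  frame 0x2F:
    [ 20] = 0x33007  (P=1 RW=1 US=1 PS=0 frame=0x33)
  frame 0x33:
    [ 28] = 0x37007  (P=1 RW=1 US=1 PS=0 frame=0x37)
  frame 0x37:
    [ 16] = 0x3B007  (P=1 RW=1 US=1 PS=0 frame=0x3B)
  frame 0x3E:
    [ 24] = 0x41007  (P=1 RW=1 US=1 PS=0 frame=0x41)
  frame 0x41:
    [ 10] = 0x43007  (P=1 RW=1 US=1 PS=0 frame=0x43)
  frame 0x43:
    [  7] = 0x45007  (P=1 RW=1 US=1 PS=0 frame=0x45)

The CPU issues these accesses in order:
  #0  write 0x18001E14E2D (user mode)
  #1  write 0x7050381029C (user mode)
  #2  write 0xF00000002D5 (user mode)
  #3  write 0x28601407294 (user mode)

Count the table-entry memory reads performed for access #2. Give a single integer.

Walk each access:
#0 VA=0x18001E14E2D (w,user):
  lvl0: tbl 0x25, slot 3 ⇒ 0x29007 (P1/RW1/US1/PS0)
  lvl1: tbl 0x29, slot 0 ⇒ 0x2A007 (P1/RW1/US1/PS0)
  lvl2: tbl 0x2A, slot 15 ⇒ 0x2C007 (P1/RW1/US1/PS0)
  lvl3: tbl 0x2C, slot 20 ⇒ 0x2D007 (P1/RW1/US1/PS0)
  ⇒ phys 0x2DE2D  [4 reads]
#1 VA=0x7050381029C (w,user):
  lvl0: tbl 0x25, slot 14 ⇒ 0x2F007 (P1/RW1/US1/PS0)
  lvl1: tbl 0x2F, slot 20 ⇒ 0x33007 (P1/RW1/US1/PS0)
  lvl2: tbl 0x33, slot 28 ⇒ 0x37007 (P1/RW1/US1/PS0)
  lvl3: tbl 0x37, slot 16 ⇒ 0x3B007 (P1/RW1/US1/PS0)
  ⇒ phys 0x3B29C  [4 reads]
#2 VA=0xF00000002D5 (w,user):
  lvl0: tbl 0x25, slot 30 ⇒ 0x3E000 (P0/RW0/US0/PS0)
  ⇒ fault: PAGE_NOT_PRESENT  — 1 lookups
#3 VA=0x28601407294 (w,user):
  lvl0: tbl 0x25, slot 5 ⇒ 0x3E007 (P1/RW1/US1/PS0)
  lvl1: tbl 0x3E, slot 24 ⇒ 0x41007 (P1/RW1/US1/PS0)
  lvl2: tbl 0x41, slot 10 ⇒ 0x43007 (P1/RW1/US1/PS0)
  lvl3: tbl 0x43, slot 7 ⇒ 0x45007 (P1/RW1/US1/PS0)
  ⇒ phys 0x45294  [4 reads]

Entries read for #2: 1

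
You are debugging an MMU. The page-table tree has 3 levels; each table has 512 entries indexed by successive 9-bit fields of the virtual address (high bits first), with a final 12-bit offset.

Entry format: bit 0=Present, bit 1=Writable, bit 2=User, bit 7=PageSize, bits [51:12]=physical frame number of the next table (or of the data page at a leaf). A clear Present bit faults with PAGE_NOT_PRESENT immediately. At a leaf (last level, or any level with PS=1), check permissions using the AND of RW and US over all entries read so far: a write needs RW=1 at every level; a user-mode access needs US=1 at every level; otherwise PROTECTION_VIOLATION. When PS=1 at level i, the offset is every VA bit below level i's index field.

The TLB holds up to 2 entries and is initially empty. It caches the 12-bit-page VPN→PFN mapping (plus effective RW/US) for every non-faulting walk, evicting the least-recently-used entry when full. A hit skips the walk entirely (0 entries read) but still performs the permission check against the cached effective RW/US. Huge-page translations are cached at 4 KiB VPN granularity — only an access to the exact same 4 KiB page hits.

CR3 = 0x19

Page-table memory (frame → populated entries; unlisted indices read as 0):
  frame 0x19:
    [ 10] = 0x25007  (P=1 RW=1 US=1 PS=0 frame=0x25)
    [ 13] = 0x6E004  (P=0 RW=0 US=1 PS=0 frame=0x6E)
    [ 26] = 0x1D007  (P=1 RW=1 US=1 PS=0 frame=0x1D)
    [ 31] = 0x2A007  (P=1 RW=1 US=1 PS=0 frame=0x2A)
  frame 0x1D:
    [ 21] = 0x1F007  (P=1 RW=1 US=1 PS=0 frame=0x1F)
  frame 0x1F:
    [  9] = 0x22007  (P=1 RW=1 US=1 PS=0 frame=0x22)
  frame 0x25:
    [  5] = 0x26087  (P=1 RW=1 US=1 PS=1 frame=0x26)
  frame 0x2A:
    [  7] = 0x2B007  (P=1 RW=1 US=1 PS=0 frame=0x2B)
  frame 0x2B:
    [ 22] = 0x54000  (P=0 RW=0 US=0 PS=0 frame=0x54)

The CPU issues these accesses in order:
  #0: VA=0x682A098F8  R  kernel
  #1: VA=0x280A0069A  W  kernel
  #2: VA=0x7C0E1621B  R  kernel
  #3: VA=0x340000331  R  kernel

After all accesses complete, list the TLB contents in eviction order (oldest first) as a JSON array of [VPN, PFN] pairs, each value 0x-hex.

Trace:
#0 VA=0x682A098F8 (r,kernel):
  L0 @0x19[26] → 0x1D007  P=1,RW=1,US=1,PS=0
  L1 @0x1D[21] → 0x1F007  P=1,RW=1,US=1,PS=0
  L2 @0x1F[9] → 0x22007  P=1,RW=1,US=1,PS=0
  ⇒ phys 0x228F8  [3 reads]
#1 VA=0x280A0069A (w,kernel):
  L0 @0x19[10] → 0x25007  P=1,RW=1,US=1,PS=0
  L1 @0x25[5] → 0x26087  P=1,RW=1,US=1,PS=1
  ⇒ phys 0x2669A (huge @L1)  [2 reads]
#2 VA=0x7C0E1621B (r,kernel):
  L0 @0x19[31] → 0x2A007  P=1,RW=1,US=1,PS=0
  L1 @0x2A[7] → 0x2B007  P=1,RW=1,US=1,PS=0
  L2 @0x2B[22] → 0x54000  P=0,RW=0,US=0,PS=0
  → PAGE_NOT_PRESENT  (3 entries read)
#3 VA=0x340000331 (r,kernel):
  L0 @0x19[13] → 0x6E004  P=0,RW=0,US=1,PS=0
  → PAGE_NOT_PRESENT  (1 entries read)

TLB: [["0x682A09", "0x22"], ["0x280A00", "0x26"]]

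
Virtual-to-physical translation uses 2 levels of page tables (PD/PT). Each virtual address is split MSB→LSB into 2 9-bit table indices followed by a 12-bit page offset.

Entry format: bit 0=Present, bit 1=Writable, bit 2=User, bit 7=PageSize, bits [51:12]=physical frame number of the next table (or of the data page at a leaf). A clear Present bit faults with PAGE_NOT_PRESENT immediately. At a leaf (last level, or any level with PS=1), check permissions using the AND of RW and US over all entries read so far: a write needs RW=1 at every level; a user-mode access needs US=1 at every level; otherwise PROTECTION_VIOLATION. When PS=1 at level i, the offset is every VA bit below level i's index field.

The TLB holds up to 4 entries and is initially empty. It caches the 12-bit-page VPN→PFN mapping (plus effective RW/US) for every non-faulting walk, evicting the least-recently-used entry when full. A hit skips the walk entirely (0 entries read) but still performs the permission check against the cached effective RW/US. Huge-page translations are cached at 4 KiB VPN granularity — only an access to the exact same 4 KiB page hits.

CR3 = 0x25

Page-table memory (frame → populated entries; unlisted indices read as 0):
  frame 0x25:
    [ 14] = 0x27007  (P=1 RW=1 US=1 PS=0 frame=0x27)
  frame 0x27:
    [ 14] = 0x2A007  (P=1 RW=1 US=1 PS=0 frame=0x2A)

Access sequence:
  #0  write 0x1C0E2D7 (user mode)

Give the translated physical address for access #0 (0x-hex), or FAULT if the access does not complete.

Trace:
#0 VA=0x1C0E2D7 (w,user):
  [0] read 0x25 idx=14: raw=0x27007 flags P=1 W=1 U=1 S=0
  [1] read 0x27 idx=14: raw=0x2A007 flags P=1 W=1 U=1 S=0
  → PA=0x2A2D7  (2 entries read)

Access #0 PA: 0x2A2D7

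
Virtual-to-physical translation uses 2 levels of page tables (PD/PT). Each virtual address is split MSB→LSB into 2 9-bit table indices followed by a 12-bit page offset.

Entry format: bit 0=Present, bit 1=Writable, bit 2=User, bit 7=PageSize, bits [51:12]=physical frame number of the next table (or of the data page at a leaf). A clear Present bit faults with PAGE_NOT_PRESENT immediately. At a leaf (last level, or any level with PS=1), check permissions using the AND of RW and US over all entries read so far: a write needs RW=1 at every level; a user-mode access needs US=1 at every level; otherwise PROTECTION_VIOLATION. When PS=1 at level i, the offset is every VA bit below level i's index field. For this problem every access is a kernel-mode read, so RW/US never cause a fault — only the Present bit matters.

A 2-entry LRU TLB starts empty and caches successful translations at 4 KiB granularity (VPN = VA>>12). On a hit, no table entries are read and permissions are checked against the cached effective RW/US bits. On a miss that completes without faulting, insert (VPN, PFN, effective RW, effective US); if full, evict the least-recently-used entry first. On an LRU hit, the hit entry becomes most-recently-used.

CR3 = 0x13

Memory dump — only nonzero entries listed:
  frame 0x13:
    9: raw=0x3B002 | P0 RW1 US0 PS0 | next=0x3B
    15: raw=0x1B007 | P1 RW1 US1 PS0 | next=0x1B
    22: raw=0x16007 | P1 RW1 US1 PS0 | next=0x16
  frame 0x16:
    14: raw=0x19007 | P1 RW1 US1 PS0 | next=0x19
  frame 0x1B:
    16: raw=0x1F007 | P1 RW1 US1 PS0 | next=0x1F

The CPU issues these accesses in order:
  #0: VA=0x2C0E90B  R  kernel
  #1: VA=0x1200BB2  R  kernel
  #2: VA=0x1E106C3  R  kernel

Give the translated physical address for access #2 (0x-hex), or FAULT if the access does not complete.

Walk each access:
#0 VA=0x2C0E90B (r,kernel):
  [0] read 0x13 idx=22: raw=0x16007 flags P=1 W=1 U=1 S=0
  [1] read 0x16 idx=14: raw=0x19007 flags P=1 W=1 U=1 S=0
  ⇒ phys 0x1990B  [2 reads]
#1 VA=0x1200BB2 (r,kernel):
  [0] read 0x13 idx=9: raw=0x3B002 flags P=0 W=1 U=0 S=0
  ⇒ fault: PAGE_NOT_PRESENT  — 1 lookups
#2 VA=0x1E106C3 (r,kernel):
  [0] read 0x13 idx=15: raw=0x1B007 flags P=1 W=1 U=1 S=0
  [1] read 0x1B idx=16: raw=0x1F007 flags P=1 W=1 U=1 S=0
  ⇒ phys 0x1F6C3  [2 reads]

Access #2 PA: 0x1F6C3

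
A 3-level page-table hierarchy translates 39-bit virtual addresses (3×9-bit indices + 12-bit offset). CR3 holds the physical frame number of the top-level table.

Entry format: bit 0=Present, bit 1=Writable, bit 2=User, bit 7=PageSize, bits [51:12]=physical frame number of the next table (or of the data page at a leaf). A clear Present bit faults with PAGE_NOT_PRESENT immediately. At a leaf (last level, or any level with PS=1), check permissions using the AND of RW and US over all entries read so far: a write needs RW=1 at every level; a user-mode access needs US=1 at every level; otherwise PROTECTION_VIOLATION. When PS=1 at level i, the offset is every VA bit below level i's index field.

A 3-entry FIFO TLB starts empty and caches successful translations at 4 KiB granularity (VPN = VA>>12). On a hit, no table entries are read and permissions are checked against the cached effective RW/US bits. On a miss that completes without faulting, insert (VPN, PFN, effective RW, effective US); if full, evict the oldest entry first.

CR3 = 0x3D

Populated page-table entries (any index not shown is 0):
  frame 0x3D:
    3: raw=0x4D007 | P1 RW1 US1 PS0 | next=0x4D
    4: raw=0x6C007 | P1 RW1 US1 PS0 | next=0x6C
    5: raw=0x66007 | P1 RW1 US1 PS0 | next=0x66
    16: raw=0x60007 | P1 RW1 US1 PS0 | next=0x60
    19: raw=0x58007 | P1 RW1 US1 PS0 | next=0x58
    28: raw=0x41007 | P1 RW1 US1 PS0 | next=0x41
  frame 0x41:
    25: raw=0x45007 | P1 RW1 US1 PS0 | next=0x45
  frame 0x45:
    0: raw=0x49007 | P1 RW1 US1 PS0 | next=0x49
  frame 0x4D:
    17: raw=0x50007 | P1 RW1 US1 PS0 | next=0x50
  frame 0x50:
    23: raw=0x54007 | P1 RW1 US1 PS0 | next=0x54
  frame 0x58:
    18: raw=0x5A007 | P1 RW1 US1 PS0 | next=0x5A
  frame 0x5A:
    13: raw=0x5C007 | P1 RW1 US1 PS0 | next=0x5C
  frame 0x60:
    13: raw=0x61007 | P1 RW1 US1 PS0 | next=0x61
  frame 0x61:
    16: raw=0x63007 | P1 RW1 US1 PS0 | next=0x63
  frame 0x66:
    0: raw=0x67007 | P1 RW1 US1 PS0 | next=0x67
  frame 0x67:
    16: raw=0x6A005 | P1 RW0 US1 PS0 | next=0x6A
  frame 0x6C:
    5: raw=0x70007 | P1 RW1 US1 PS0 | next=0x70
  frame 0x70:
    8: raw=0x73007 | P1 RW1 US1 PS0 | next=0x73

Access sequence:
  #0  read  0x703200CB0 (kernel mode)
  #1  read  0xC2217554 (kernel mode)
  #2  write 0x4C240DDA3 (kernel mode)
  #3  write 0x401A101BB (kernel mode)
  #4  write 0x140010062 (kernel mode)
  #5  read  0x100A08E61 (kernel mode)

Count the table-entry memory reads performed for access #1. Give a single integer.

Walk each access:
#0 VA=0x703200CB0 (r,kernel):
  L0 @0x3D[28] → 0x41007  P=1,RW=1,US=1,PS=0
  L1 @0x41[25] → 0x45007  P=1,RW=1,US=1,PS=0
  L2 @0x45[0] → 0x49007  P=1,RW=1,US=1,PS=0
  ✓ 0x49CB0  — 3 lookups
#1 VA=0xC2217554 (r,kernel):
  L0 @0x3D[3] → 0x4D007  P=1,RW=1,US=1,PS=0
  L1 @0x4D[17] → 0x50007  P=1,RW=1,US=1,PS=0
  L2 @0x50[23] → 0x54007  P=1,RW=1,US=1,PS=0
  ✓ 0x54554  — 3 lookups
#2 VA=0x4C240DDA3 (w,kernel):
  L0 @0x3D[19] → 0x58007  P=1,RW=1,US=1,PS=0
  L1 @0x58[18] → 0x5A007  P=1,RW=1,US=1,PS=0
  L2 @0x5A[13] → 0x5C007  P=1,RW=1,US=1,PS=0
  ✓ 0x5CDA3  — 3 lookups
#3 VA=0x401A101BB (w,kernel):
  L0 @0x3D[16] → 0x60007  P=1,RW=1,US=1,PS=0
  L1 @0x60[13] → 0x61007  P=1,RW=1,US=1,PS=0
  L2 @0x61[16] → 0x63007  P=1,RW=1,US=1,PS=0
  ✓ 0x631BB  — 3 lookups
#4 VA=0x140010062 (w,kernel):
  L0 @0x3D[5] → 0x66007  P=1,RW=1,US=1,PS=0
  L1 @0x66[0] → 0x67007  P=1,RW=1,US=1,PS=0
  L2 @0x67[16] → 0x6A005  P=1,RW=0,US=1,PS=0
  ✗ PROTECTION_VIOLATION  [3 reads]
#5 VA=0x100A08E61 (r,kernel):
  L0 @0x3D[4] → 0x6C007  P=1,RW=1,US=1,PS=0
  L1 @0x6C[5] → 0x70007  P=1,RW=1,US=1,PS=0
  L2 @0x70[8] → 0x73007  P=1,RW=1,US=1,PS=0
  ✓ 0x73E61  — 3 lookups

Entries read for #1: 3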